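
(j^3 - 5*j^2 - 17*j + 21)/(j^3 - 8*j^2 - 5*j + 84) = (j - 1)/(j - 4)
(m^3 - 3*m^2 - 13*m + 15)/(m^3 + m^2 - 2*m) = (m^2 - 2*m - 15)/(m*(m + 2))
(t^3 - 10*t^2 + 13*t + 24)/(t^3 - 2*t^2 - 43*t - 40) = (t - 3)/(t + 5)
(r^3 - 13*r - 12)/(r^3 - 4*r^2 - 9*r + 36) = (r + 1)/(r - 3)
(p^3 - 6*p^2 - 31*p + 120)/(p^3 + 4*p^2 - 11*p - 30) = (p - 8)/(p + 2)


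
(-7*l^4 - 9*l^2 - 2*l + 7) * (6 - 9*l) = 63*l^5 - 42*l^4 + 81*l^3 - 36*l^2 - 75*l + 42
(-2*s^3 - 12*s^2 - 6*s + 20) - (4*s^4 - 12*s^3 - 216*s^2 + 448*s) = -4*s^4 + 10*s^3 + 204*s^2 - 454*s + 20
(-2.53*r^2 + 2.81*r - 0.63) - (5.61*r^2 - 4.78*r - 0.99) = -8.14*r^2 + 7.59*r + 0.36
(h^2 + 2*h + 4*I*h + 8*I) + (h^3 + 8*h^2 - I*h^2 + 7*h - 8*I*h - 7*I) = h^3 + 9*h^2 - I*h^2 + 9*h - 4*I*h + I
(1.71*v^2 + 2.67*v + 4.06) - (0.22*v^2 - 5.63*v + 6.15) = 1.49*v^2 + 8.3*v - 2.09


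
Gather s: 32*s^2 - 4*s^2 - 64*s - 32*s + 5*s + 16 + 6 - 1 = 28*s^2 - 91*s + 21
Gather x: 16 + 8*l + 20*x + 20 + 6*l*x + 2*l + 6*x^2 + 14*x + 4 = 10*l + 6*x^2 + x*(6*l + 34) + 40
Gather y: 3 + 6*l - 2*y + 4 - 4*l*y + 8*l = 14*l + y*(-4*l - 2) + 7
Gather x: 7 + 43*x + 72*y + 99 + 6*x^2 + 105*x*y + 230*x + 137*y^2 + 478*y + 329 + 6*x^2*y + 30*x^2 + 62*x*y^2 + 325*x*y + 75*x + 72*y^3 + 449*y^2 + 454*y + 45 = x^2*(6*y + 36) + x*(62*y^2 + 430*y + 348) + 72*y^3 + 586*y^2 + 1004*y + 480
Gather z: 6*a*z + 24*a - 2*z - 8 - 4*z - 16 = 24*a + z*(6*a - 6) - 24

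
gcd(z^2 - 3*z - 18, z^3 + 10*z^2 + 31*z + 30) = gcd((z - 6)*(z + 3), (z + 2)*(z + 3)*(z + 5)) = z + 3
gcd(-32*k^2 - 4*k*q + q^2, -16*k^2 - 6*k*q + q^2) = -8*k + q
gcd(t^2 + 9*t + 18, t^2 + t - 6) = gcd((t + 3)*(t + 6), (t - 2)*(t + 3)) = t + 3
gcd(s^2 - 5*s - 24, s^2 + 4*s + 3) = s + 3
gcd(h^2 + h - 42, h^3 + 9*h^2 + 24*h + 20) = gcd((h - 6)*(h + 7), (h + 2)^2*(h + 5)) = 1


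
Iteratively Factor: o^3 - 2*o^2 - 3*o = (o + 1)*(o^2 - 3*o) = (o - 3)*(o + 1)*(o)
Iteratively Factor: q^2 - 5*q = (q - 5)*(q)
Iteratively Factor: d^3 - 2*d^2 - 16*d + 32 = (d - 4)*(d^2 + 2*d - 8) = (d - 4)*(d - 2)*(d + 4)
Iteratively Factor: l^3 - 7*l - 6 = (l - 3)*(l^2 + 3*l + 2) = (l - 3)*(l + 1)*(l + 2)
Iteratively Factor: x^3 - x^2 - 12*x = (x + 3)*(x^2 - 4*x) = (x - 4)*(x + 3)*(x)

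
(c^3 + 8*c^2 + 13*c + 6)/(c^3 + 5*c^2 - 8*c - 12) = (c + 1)/(c - 2)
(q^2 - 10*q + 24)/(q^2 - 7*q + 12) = (q - 6)/(q - 3)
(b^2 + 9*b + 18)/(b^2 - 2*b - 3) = (b^2 + 9*b + 18)/(b^2 - 2*b - 3)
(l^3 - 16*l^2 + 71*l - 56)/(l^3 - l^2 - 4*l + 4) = (l^2 - 15*l + 56)/(l^2 - 4)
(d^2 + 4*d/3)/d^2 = (d + 4/3)/d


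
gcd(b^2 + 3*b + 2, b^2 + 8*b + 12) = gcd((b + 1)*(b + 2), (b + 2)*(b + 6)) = b + 2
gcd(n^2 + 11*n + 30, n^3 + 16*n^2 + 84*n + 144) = n + 6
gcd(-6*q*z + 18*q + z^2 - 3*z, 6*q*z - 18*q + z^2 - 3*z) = z - 3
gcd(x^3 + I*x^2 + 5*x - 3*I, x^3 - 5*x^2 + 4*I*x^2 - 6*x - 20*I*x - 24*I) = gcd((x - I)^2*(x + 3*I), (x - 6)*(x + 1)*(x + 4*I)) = 1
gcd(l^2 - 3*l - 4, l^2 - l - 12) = l - 4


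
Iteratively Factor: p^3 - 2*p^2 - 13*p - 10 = (p + 2)*(p^2 - 4*p - 5) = (p - 5)*(p + 2)*(p + 1)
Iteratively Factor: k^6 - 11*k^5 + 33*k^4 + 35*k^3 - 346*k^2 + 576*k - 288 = (k - 3)*(k^5 - 8*k^4 + 9*k^3 + 62*k^2 - 160*k + 96) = (k - 3)*(k - 1)*(k^4 - 7*k^3 + 2*k^2 + 64*k - 96) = (k - 3)*(k - 2)*(k - 1)*(k^3 - 5*k^2 - 8*k + 48) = (k - 4)*(k - 3)*(k - 2)*(k - 1)*(k^2 - k - 12) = (k - 4)*(k - 3)*(k - 2)*(k - 1)*(k + 3)*(k - 4)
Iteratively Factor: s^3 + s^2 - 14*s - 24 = (s + 3)*(s^2 - 2*s - 8) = (s - 4)*(s + 3)*(s + 2)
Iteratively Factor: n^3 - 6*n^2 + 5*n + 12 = (n + 1)*(n^2 - 7*n + 12) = (n - 3)*(n + 1)*(n - 4)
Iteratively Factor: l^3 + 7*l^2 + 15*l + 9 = (l + 3)*(l^2 + 4*l + 3) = (l + 3)^2*(l + 1)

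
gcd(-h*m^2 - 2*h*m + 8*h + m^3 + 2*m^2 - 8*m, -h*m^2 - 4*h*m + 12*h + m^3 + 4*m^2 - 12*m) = h*m - 2*h - m^2 + 2*m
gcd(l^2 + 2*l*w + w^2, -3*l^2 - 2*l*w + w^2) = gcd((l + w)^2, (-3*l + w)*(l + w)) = l + w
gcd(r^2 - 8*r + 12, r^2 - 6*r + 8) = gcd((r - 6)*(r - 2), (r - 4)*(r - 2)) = r - 2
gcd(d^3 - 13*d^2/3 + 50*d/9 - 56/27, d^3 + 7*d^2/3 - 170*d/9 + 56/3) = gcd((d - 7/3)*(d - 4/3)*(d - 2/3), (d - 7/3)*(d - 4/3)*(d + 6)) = d^2 - 11*d/3 + 28/9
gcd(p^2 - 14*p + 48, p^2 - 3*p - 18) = p - 6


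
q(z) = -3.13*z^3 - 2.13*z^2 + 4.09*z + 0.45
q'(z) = -9.39*z^2 - 4.26*z + 4.09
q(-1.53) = 0.42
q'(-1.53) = -11.37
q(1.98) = -24.10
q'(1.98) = -41.16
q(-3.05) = 56.97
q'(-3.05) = -70.27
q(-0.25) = -0.66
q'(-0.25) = 4.57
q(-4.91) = 299.52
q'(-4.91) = -201.37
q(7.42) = -1365.14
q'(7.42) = -544.50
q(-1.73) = 3.21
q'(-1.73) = -16.64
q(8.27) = -1881.76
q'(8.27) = -673.35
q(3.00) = -90.96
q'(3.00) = -93.20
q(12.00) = -5665.83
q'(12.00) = -1399.19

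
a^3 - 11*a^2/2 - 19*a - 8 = (a - 8)*(a + 1/2)*(a + 2)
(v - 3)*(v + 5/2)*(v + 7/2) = v^3 + 3*v^2 - 37*v/4 - 105/4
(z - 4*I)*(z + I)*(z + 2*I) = z^3 - I*z^2 + 10*z + 8*I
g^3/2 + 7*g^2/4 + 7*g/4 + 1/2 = (g/2 + 1)*(g + 1/2)*(g + 1)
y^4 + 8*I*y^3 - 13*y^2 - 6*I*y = y*(y + I)^2*(y + 6*I)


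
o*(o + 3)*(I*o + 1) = I*o^3 + o^2 + 3*I*o^2 + 3*o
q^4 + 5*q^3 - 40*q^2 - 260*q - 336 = (q - 7)*(q + 2)*(q + 4)*(q + 6)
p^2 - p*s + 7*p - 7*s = (p + 7)*(p - s)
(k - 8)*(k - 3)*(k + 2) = k^3 - 9*k^2 + 2*k + 48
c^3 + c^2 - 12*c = c*(c - 3)*(c + 4)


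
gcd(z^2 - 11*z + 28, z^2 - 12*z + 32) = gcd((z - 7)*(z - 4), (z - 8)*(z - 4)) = z - 4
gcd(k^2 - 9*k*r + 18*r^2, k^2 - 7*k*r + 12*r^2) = -k + 3*r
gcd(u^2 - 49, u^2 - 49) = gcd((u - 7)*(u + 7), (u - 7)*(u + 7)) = u^2 - 49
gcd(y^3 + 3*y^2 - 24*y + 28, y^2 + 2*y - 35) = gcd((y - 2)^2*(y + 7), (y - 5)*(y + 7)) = y + 7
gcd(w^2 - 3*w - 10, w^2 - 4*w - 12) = w + 2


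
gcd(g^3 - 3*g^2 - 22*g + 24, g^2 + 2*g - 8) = g + 4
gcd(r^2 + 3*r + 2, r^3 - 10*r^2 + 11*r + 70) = r + 2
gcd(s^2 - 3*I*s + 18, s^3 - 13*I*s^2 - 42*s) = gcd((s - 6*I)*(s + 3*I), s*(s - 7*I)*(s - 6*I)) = s - 6*I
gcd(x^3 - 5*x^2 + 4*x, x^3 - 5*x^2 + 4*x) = x^3 - 5*x^2 + 4*x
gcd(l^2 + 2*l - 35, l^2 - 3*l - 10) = l - 5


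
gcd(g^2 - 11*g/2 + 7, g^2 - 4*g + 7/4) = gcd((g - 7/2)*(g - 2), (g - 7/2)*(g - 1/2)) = g - 7/2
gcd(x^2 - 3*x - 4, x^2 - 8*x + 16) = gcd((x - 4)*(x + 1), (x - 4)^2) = x - 4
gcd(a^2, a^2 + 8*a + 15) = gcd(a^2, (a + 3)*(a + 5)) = 1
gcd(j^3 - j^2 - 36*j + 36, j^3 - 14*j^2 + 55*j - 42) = j^2 - 7*j + 6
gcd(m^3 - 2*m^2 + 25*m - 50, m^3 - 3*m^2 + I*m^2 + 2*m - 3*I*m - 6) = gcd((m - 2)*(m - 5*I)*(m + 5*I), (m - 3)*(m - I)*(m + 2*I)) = 1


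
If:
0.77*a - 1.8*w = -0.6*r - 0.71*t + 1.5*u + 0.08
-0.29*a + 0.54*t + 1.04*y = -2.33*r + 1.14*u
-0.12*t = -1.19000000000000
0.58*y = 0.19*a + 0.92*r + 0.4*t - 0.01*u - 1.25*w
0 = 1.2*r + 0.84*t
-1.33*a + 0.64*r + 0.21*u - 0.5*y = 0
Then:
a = -9.74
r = -6.94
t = 9.92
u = 13.80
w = -14.11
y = 22.81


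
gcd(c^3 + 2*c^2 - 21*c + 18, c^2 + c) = 1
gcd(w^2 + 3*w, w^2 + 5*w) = w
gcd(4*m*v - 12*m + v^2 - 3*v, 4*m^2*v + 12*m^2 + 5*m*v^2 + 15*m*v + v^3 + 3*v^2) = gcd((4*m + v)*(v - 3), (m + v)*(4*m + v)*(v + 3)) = 4*m + v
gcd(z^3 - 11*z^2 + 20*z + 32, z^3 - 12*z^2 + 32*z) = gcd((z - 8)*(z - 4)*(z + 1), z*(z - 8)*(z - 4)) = z^2 - 12*z + 32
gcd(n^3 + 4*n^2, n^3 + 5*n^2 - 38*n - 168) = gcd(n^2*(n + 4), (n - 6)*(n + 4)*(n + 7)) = n + 4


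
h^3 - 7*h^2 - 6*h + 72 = (h - 6)*(h - 4)*(h + 3)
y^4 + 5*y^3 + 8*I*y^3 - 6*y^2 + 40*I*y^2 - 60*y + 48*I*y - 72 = (y + 2)*(y + 3)*(y + 2*I)*(y + 6*I)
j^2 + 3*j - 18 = (j - 3)*(j + 6)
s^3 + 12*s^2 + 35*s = s*(s + 5)*(s + 7)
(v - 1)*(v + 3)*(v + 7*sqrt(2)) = v^3 + 2*v^2 + 7*sqrt(2)*v^2 - 3*v + 14*sqrt(2)*v - 21*sqrt(2)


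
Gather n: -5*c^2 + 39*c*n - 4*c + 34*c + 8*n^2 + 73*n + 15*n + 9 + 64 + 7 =-5*c^2 + 30*c + 8*n^2 + n*(39*c + 88) + 80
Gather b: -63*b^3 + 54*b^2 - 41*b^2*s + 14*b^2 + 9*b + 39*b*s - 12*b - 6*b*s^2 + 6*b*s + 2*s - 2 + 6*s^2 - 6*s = -63*b^3 + b^2*(68 - 41*s) + b*(-6*s^2 + 45*s - 3) + 6*s^2 - 4*s - 2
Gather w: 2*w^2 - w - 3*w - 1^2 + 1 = 2*w^2 - 4*w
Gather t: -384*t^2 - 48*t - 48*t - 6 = -384*t^2 - 96*t - 6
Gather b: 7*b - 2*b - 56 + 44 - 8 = 5*b - 20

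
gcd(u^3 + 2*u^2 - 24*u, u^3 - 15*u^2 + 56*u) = u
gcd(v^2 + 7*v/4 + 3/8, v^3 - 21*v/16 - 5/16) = v + 1/4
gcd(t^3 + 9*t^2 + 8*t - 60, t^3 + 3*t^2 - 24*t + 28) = t - 2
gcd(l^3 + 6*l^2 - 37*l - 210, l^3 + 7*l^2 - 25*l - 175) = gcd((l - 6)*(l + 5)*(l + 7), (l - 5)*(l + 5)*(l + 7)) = l^2 + 12*l + 35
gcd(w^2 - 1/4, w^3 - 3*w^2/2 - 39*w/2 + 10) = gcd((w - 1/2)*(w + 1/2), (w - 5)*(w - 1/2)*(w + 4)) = w - 1/2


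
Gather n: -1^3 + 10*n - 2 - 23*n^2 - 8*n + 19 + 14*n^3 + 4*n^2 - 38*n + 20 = 14*n^3 - 19*n^2 - 36*n + 36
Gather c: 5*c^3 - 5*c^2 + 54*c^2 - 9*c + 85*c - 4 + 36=5*c^3 + 49*c^2 + 76*c + 32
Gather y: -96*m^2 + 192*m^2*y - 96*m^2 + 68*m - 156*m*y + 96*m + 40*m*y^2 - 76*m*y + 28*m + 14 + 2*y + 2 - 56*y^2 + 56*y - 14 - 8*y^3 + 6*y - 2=-192*m^2 + 192*m - 8*y^3 + y^2*(40*m - 56) + y*(192*m^2 - 232*m + 64)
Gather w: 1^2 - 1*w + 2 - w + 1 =4 - 2*w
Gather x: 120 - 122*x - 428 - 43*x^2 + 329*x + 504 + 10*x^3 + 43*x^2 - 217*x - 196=10*x^3 - 10*x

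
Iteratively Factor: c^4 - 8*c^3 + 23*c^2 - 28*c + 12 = (c - 2)*(c^3 - 6*c^2 + 11*c - 6) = (c - 2)*(c - 1)*(c^2 - 5*c + 6) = (c - 2)^2*(c - 1)*(c - 3)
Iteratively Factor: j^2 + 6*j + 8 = (j + 2)*(j + 4)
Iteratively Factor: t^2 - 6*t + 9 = (t - 3)*(t - 3)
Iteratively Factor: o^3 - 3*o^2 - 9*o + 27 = (o + 3)*(o^2 - 6*o + 9) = (o - 3)*(o + 3)*(o - 3)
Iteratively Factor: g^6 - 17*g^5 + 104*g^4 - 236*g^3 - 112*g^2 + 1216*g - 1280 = (g - 4)*(g^5 - 13*g^4 + 52*g^3 - 28*g^2 - 224*g + 320) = (g - 4)*(g - 2)*(g^4 - 11*g^3 + 30*g^2 + 32*g - 160) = (g - 5)*(g - 4)*(g - 2)*(g^3 - 6*g^2 + 32) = (g - 5)*(g - 4)^2*(g - 2)*(g^2 - 2*g - 8) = (g - 5)*(g - 4)^3*(g - 2)*(g + 2)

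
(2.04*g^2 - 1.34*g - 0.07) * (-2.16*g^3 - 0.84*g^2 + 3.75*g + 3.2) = -4.4064*g^5 + 1.1808*g^4 + 8.9268*g^3 + 1.5618*g^2 - 4.5505*g - 0.224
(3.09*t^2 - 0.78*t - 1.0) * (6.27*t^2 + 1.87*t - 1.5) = 19.3743*t^4 + 0.8877*t^3 - 12.3636*t^2 - 0.7*t + 1.5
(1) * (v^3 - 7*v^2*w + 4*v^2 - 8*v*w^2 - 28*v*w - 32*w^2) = v^3 - 7*v^2*w + 4*v^2 - 8*v*w^2 - 28*v*w - 32*w^2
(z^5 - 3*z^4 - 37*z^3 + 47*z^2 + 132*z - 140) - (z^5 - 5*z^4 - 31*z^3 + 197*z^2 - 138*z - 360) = 2*z^4 - 6*z^3 - 150*z^2 + 270*z + 220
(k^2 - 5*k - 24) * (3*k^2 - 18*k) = 3*k^4 - 33*k^3 + 18*k^2 + 432*k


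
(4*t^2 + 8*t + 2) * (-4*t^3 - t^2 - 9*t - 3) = -16*t^5 - 36*t^4 - 52*t^3 - 86*t^2 - 42*t - 6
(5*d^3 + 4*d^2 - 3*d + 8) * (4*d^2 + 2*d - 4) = 20*d^5 + 26*d^4 - 24*d^3 + 10*d^2 + 28*d - 32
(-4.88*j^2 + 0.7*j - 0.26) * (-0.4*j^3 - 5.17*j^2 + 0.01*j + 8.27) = 1.952*j^5 + 24.9496*j^4 - 3.5638*j^3 - 39.0064*j^2 + 5.7864*j - 2.1502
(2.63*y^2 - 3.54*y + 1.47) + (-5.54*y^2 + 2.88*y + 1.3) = -2.91*y^2 - 0.66*y + 2.77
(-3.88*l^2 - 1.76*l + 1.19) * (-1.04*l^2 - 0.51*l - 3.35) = 4.0352*l^4 + 3.8092*l^3 + 12.658*l^2 + 5.2891*l - 3.9865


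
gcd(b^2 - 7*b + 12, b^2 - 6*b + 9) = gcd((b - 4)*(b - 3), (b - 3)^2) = b - 3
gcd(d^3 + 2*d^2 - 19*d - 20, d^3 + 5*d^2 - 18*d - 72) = d - 4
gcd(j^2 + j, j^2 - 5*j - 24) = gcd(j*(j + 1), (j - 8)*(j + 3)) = 1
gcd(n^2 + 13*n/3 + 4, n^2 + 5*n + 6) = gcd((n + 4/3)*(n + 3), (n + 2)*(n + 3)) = n + 3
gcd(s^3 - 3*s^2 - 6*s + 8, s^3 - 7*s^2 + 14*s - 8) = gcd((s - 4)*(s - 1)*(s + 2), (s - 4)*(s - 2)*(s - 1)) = s^2 - 5*s + 4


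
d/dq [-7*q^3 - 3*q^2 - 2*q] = -21*q^2 - 6*q - 2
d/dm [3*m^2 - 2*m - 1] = 6*m - 2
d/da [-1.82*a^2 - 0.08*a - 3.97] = -3.64*a - 0.08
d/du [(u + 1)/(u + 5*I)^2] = (-u - 2 + 5*I)/(u + 5*I)^3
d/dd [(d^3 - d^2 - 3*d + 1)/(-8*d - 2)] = (-8*d^3 + d^2 + 2*d + 7)/(2*(16*d^2 + 8*d + 1))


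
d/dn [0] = 0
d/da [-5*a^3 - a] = -15*a^2 - 1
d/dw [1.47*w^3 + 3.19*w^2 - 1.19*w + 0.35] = 4.41*w^2 + 6.38*w - 1.19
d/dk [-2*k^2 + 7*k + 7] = 7 - 4*k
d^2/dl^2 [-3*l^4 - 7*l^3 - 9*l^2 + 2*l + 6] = -36*l^2 - 42*l - 18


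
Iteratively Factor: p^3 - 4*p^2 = (p)*(p^2 - 4*p) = p^2*(p - 4)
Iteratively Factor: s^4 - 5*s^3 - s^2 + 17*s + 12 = (s - 3)*(s^3 - 2*s^2 - 7*s - 4) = (s - 4)*(s - 3)*(s^2 + 2*s + 1) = (s - 4)*(s - 3)*(s + 1)*(s + 1)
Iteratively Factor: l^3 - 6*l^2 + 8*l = (l - 4)*(l^2 - 2*l) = l*(l - 4)*(l - 2)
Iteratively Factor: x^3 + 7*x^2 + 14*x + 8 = (x + 4)*(x^2 + 3*x + 2) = (x + 2)*(x + 4)*(x + 1)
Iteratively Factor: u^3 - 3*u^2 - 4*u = (u - 4)*(u^2 + u) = u*(u - 4)*(u + 1)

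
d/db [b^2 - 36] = 2*b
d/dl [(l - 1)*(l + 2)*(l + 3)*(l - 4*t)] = 4*l^3 - 12*l^2*t + 12*l^2 - 32*l*t + 2*l - 4*t - 6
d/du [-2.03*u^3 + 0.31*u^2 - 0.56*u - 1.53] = -6.09*u^2 + 0.62*u - 0.56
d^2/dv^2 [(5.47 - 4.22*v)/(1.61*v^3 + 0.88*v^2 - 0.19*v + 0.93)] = (-65.631972*v^5 + 134.272068*v^4 + 114.880604*v^3 + 91.199442*v^2 - 33.907002*v - 10.04971)/(4.173281*v^9 + 6.843144*v^8 + 2.262855*v^7 + 6.298279*v^6 + 7.638699*v^5 + 0.548958*v^4 + 3.237632*v^3 + 2.384055*v^2 - 0.492993*v + 0.804357)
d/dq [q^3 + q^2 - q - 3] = 3*q^2 + 2*q - 1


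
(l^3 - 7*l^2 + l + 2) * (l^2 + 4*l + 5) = l^5 - 3*l^4 - 22*l^3 - 29*l^2 + 13*l + 10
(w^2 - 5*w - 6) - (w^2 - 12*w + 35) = 7*w - 41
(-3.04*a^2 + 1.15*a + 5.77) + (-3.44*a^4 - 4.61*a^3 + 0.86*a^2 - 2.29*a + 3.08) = -3.44*a^4 - 4.61*a^3 - 2.18*a^2 - 1.14*a + 8.85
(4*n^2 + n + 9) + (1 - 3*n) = 4*n^2 - 2*n + 10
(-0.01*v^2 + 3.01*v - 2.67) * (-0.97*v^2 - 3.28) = 0.0097*v^4 - 2.9197*v^3 + 2.6227*v^2 - 9.8728*v + 8.7576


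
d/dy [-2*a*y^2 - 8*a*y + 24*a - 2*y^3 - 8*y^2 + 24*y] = -4*a*y - 8*a - 6*y^2 - 16*y + 24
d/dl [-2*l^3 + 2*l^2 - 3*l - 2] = -6*l^2 + 4*l - 3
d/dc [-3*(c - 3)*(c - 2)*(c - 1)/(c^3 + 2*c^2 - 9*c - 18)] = 12*(-2*c^2 - 2*c + 7)/(c^4 + 10*c^3 + 37*c^2 + 60*c + 36)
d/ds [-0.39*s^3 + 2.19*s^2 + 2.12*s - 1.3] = -1.17*s^2 + 4.38*s + 2.12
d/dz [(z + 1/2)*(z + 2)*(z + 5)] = 3*z^2 + 15*z + 27/2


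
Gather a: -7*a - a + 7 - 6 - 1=-8*a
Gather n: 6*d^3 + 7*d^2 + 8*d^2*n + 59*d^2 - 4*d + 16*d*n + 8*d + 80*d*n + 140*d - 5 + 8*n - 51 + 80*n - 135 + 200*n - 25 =6*d^3 + 66*d^2 + 144*d + n*(8*d^2 + 96*d + 288) - 216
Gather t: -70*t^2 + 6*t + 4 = -70*t^2 + 6*t + 4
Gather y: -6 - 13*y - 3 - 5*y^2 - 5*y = -5*y^2 - 18*y - 9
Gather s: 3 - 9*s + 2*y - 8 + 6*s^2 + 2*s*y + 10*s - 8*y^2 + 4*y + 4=6*s^2 + s*(2*y + 1) - 8*y^2 + 6*y - 1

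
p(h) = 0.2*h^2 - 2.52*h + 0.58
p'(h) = 0.4*h - 2.52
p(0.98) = -1.70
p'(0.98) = -2.13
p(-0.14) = 0.94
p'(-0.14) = -2.58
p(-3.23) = 10.81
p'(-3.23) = -3.81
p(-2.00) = 6.42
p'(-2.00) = -3.32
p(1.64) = -3.01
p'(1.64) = -1.86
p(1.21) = -2.18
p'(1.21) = -2.04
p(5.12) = -7.08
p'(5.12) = -0.47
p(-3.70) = 12.64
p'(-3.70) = -4.00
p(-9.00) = 39.46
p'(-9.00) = -6.12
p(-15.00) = 83.38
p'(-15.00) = -8.52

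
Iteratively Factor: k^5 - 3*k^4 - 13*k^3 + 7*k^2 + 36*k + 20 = (k + 1)*(k^4 - 4*k^3 - 9*k^2 + 16*k + 20) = (k + 1)^2*(k^3 - 5*k^2 - 4*k + 20) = (k - 2)*(k + 1)^2*(k^2 - 3*k - 10) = (k - 2)*(k + 1)^2*(k + 2)*(k - 5)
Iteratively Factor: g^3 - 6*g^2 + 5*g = (g - 5)*(g^2 - g) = g*(g - 5)*(g - 1)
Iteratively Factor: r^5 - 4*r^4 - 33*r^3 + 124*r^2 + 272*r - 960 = (r - 5)*(r^4 + r^3 - 28*r^2 - 16*r + 192) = (r - 5)*(r - 4)*(r^3 + 5*r^2 - 8*r - 48) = (r - 5)*(r - 4)*(r - 3)*(r^2 + 8*r + 16) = (r - 5)*(r - 4)*(r - 3)*(r + 4)*(r + 4)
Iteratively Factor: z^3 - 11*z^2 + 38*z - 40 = (z - 2)*(z^2 - 9*z + 20) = (z - 5)*(z - 2)*(z - 4)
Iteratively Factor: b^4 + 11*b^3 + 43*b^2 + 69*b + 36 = (b + 3)*(b^3 + 8*b^2 + 19*b + 12) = (b + 1)*(b + 3)*(b^2 + 7*b + 12) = (b + 1)*(b + 3)^2*(b + 4)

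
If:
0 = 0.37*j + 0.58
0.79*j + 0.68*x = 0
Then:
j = -1.57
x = 1.82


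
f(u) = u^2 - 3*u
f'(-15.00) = -33.00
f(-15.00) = 270.00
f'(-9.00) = -21.00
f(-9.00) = 108.00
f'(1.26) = -0.48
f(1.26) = -2.19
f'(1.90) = 0.80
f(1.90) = -2.09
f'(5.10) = 7.20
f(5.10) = 10.71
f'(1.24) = -0.52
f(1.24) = -2.18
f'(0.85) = -1.30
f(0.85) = -1.83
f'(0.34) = -2.32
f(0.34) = -0.90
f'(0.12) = -2.76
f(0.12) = -0.35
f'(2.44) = 1.88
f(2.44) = -1.37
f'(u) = 2*u - 3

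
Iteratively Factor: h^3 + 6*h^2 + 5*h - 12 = (h + 4)*(h^2 + 2*h - 3) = (h + 3)*(h + 4)*(h - 1)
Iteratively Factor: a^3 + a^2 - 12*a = (a)*(a^2 + a - 12) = a*(a + 4)*(a - 3)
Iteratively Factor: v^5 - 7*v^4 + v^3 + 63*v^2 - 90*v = (v + 3)*(v^4 - 10*v^3 + 31*v^2 - 30*v) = (v - 2)*(v + 3)*(v^3 - 8*v^2 + 15*v) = v*(v - 2)*(v + 3)*(v^2 - 8*v + 15) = v*(v - 5)*(v - 2)*(v + 3)*(v - 3)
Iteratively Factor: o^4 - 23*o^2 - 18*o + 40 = (o + 2)*(o^3 - 2*o^2 - 19*o + 20) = (o - 5)*(o + 2)*(o^2 + 3*o - 4) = (o - 5)*(o - 1)*(o + 2)*(o + 4)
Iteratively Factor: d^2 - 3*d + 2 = (d - 2)*(d - 1)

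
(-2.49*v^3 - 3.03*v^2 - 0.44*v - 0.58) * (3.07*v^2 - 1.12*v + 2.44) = -7.6443*v^5 - 6.5133*v^4 - 4.0328*v^3 - 8.681*v^2 - 0.424*v - 1.4152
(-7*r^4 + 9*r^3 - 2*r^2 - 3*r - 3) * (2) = -14*r^4 + 18*r^3 - 4*r^2 - 6*r - 6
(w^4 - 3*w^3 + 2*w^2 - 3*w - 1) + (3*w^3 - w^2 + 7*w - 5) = w^4 + w^2 + 4*w - 6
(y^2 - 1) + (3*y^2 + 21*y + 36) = 4*y^2 + 21*y + 35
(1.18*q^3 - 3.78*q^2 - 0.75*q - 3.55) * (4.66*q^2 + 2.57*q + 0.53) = 5.4988*q^5 - 14.5822*q^4 - 12.5842*q^3 - 20.4739*q^2 - 9.521*q - 1.8815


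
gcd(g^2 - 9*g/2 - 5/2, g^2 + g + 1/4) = g + 1/2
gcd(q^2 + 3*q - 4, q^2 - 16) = q + 4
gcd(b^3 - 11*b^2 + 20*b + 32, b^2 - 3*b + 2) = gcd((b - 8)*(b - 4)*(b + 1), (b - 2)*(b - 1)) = 1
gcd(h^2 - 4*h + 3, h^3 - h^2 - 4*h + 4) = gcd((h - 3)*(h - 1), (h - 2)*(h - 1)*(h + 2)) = h - 1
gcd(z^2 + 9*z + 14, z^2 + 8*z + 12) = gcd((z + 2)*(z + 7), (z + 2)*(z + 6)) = z + 2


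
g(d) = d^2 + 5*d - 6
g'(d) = 2*d + 5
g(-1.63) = -11.49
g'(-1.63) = 1.74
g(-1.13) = -10.37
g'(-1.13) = 2.74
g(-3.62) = -11.00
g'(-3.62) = -2.24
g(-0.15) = -6.73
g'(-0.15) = 4.70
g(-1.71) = -11.63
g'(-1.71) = 1.58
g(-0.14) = -6.68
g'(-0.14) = 4.72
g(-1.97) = -11.97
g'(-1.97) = 1.06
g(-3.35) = -11.53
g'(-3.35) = -1.70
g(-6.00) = 0.00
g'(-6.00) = -7.00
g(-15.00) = 144.00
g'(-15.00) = -25.00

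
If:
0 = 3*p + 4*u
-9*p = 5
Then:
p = -5/9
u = 5/12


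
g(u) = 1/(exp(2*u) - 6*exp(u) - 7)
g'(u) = (-2*exp(2*u) + 6*exp(u))/(exp(2*u) - 6*exp(u) - 7)^2 = 2*(3 - exp(u))*exp(u)/(-exp(2*u) + 6*exp(u) + 7)^2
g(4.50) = 0.00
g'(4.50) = -0.00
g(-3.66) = -0.14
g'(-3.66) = 0.00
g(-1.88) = -0.13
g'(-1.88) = 0.01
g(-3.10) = -0.14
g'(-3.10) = 0.01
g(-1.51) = -0.12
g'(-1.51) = 0.02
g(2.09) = 0.10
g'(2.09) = -0.85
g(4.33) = 0.00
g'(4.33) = -0.00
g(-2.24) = -0.13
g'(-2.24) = 0.01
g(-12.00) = -0.14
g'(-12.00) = 0.00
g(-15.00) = -0.14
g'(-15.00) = 0.00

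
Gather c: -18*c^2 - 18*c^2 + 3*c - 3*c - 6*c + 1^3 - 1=-36*c^2 - 6*c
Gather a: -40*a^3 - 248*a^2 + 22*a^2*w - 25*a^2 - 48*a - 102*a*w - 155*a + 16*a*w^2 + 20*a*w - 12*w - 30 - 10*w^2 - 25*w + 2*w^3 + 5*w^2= -40*a^3 + a^2*(22*w - 273) + a*(16*w^2 - 82*w - 203) + 2*w^3 - 5*w^2 - 37*w - 30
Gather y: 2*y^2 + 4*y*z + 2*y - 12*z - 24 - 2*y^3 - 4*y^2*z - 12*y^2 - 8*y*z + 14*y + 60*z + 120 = -2*y^3 + y^2*(-4*z - 10) + y*(16 - 4*z) + 48*z + 96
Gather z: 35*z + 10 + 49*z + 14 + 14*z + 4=98*z + 28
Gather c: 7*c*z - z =7*c*z - z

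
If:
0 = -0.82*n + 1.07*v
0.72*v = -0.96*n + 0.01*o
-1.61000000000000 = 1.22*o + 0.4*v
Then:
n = -0.01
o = -1.32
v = -0.01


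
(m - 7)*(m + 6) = m^2 - m - 42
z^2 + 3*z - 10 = (z - 2)*(z + 5)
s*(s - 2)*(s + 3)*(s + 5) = s^4 + 6*s^3 - s^2 - 30*s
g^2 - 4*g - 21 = (g - 7)*(g + 3)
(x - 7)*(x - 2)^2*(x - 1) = x^4 - 12*x^3 + 43*x^2 - 60*x + 28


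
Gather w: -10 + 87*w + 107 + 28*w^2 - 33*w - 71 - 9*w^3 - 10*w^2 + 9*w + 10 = -9*w^3 + 18*w^2 + 63*w + 36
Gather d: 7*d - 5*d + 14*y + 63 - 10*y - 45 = 2*d + 4*y + 18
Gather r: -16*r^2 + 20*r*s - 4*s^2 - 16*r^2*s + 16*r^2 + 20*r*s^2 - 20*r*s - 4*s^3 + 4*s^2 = -16*r^2*s + 20*r*s^2 - 4*s^3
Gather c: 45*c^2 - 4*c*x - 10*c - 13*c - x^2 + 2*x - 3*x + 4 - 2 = 45*c^2 + c*(-4*x - 23) - x^2 - x + 2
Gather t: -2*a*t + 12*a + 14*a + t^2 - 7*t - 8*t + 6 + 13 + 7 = 26*a + t^2 + t*(-2*a - 15) + 26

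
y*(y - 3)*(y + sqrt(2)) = y^3 - 3*y^2 + sqrt(2)*y^2 - 3*sqrt(2)*y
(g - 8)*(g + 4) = g^2 - 4*g - 32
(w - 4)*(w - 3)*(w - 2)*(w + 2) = w^4 - 7*w^3 + 8*w^2 + 28*w - 48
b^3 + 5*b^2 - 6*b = b*(b - 1)*(b + 6)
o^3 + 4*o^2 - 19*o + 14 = (o - 2)*(o - 1)*(o + 7)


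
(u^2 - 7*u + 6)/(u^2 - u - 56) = (-u^2 + 7*u - 6)/(-u^2 + u + 56)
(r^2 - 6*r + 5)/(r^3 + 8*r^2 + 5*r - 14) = (r - 5)/(r^2 + 9*r + 14)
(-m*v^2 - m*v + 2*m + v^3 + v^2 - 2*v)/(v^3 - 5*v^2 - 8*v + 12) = (-m + v)/(v - 6)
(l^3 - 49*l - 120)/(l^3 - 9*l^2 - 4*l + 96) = (l + 5)/(l - 4)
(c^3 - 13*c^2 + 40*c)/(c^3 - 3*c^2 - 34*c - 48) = c*(c - 5)/(c^2 + 5*c + 6)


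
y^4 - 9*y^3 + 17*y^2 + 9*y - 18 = (y - 6)*(y - 3)*(y - 1)*(y + 1)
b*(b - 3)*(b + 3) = b^3 - 9*b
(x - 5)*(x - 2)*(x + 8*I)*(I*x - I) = I*x^4 - 8*x^3 - 8*I*x^3 + 64*x^2 + 17*I*x^2 - 136*x - 10*I*x + 80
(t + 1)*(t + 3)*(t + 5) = t^3 + 9*t^2 + 23*t + 15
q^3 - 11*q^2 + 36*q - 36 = (q - 6)*(q - 3)*(q - 2)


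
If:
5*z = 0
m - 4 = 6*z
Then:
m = 4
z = 0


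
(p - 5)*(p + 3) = p^2 - 2*p - 15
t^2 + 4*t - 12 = (t - 2)*(t + 6)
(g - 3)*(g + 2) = g^2 - g - 6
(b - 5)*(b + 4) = b^2 - b - 20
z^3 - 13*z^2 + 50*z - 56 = (z - 7)*(z - 4)*(z - 2)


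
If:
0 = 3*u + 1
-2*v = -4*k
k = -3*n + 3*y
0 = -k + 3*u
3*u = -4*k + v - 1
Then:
No Solution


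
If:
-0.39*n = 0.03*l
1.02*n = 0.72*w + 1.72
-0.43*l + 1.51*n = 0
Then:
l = 0.00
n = 0.00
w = -2.39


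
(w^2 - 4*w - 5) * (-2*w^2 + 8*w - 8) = -2*w^4 + 16*w^3 - 30*w^2 - 8*w + 40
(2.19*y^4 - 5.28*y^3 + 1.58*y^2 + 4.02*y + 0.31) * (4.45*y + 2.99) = 9.7455*y^5 - 16.9479*y^4 - 8.7562*y^3 + 22.6132*y^2 + 13.3993*y + 0.9269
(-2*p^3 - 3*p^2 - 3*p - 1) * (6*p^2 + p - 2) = -12*p^5 - 20*p^4 - 17*p^3 - 3*p^2 + 5*p + 2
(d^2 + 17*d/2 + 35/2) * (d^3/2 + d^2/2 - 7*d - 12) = d^5/2 + 19*d^4/4 + 6*d^3 - 251*d^2/4 - 449*d/2 - 210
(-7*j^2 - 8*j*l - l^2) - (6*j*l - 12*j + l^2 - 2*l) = -7*j^2 - 14*j*l + 12*j - 2*l^2 + 2*l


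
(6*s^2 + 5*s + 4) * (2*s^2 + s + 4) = 12*s^4 + 16*s^3 + 37*s^2 + 24*s + 16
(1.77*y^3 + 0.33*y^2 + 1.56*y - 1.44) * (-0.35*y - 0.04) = -0.6195*y^4 - 0.1863*y^3 - 0.5592*y^2 + 0.4416*y + 0.0576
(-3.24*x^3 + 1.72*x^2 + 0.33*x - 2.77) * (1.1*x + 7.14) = -3.564*x^4 - 21.2416*x^3 + 12.6438*x^2 - 0.6908*x - 19.7778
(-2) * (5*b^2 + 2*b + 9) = -10*b^2 - 4*b - 18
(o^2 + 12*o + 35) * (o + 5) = o^3 + 17*o^2 + 95*o + 175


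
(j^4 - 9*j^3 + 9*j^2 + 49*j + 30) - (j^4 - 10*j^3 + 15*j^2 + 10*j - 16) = j^3 - 6*j^2 + 39*j + 46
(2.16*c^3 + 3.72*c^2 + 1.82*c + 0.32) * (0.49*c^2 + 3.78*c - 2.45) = 1.0584*c^5 + 9.9876*c^4 + 9.6614*c^3 - 2.0776*c^2 - 3.2494*c - 0.784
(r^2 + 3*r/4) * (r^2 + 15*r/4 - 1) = r^4 + 9*r^3/2 + 29*r^2/16 - 3*r/4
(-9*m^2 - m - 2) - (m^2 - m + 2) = -10*m^2 - 4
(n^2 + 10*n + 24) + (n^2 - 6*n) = 2*n^2 + 4*n + 24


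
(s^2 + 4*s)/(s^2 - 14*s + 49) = s*(s + 4)/(s^2 - 14*s + 49)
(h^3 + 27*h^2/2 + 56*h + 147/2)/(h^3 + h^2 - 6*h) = (2*h^2 + 21*h + 49)/(2*h*(h - 2))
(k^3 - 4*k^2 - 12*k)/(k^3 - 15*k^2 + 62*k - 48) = k*(k + 2)/(k^2 - 9*k + 8)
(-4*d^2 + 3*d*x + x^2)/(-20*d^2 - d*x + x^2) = (-d + x)/(-5*d + x)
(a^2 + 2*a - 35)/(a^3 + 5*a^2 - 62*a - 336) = (a - 5)/(a^2 - 2*a - 48)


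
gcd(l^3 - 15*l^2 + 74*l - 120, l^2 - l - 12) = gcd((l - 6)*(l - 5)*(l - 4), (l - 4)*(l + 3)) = l - 4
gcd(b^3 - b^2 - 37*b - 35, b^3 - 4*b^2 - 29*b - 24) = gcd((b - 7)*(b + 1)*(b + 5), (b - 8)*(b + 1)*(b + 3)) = b + 1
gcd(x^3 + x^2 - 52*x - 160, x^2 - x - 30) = x + 5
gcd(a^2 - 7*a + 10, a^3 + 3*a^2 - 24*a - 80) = a - 5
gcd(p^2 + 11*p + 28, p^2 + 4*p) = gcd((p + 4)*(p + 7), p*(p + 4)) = p + 4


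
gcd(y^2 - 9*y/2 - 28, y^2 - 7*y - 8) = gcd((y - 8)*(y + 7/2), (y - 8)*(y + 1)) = y - 8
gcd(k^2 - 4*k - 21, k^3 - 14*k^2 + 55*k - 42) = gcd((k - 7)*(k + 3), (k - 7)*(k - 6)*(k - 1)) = k - 7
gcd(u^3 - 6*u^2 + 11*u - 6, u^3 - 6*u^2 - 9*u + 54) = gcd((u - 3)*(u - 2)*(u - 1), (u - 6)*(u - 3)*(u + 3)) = u - 3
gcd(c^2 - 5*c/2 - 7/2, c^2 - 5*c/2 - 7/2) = c^2 - 5*c/2 - 7/2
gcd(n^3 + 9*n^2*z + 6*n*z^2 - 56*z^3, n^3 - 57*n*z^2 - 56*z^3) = n + 7*z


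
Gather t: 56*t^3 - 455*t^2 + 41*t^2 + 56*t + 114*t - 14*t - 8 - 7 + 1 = 56*t^3 - 414*t^2 + 156*t - 14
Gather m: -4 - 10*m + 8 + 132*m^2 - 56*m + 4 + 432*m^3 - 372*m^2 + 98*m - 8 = 432*m^3 - 240*m^2 + 32*m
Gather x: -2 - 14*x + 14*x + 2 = 0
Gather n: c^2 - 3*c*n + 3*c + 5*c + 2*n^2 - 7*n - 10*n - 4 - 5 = c^2 + 8*c + 2*n^2 + n*(-3*c - 17) - 9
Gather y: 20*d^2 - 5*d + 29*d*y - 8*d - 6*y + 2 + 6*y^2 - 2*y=20*d^2 - 13*d + 6*y^2 + y*(29*d - 8) + 2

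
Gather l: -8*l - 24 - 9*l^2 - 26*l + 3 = -9*l^2 - 34*l - 21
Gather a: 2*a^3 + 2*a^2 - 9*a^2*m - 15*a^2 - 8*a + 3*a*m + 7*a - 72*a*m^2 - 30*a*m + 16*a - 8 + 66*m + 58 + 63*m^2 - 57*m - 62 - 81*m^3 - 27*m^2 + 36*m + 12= 2*a^3 + a^2*(-9*m - 13) + a*(-72*m^2 - 27*m + 15) - 81*m^3 + 36*m^2 + 45*m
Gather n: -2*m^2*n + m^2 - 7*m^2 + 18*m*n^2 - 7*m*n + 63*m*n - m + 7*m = -6*m^2 + 18*m*n^2 + 6*m + n*(-2*m^2 + 56*m)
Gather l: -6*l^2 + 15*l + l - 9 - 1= -6*l^2 + 16*l - 10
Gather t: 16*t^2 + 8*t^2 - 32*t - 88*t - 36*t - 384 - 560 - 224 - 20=24*t^2 - 156*t - 1188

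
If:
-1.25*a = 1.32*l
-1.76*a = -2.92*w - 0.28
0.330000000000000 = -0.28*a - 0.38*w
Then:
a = -0.58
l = 0.55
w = -0.44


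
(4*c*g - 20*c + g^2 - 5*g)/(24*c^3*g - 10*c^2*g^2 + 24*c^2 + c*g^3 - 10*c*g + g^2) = (4*c*g - 20*c + g^2 - 5*g)/(24*c^3*g - 10*c^2*g^2 + 24*c^2 + c*g^3 - 10*c*g + g^2)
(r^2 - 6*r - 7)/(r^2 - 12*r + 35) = (r + 1)/(r - 5)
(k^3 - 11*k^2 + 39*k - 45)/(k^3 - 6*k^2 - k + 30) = (k - 3)/(k + 2)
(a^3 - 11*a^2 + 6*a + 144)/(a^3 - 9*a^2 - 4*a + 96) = (a - 6)/(a - 4)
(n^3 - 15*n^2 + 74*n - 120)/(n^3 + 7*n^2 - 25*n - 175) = (n^2 - 10*n + 24)/(n^2 + 12*n + 35)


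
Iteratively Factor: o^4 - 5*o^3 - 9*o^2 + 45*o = (o)*(o^3 - 5*o^2 - 9*o + 45) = o*(o - 3)*(o^2 - 2*o - 15) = o*(o - 3)*(o + 3)*(o - 5)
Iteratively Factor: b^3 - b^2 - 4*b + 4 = (b - 1)*(b^2 - 4) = (b - 2)*(b - 1)*(b + 2)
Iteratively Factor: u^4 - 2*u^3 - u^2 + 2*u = (u - 1)*(u^3 - u^2 - 2*u) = (u - 1)*(u + 1)*(u^2 - 2*u) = u*(u - 1)*(u + 1)*(u - 2)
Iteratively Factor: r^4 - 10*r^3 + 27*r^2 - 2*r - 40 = (r + 1)*(r^3 - 11*r^2 + 38*r - 40) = (r - 2)*(r + 1)*(r^2 - 9*r + 20) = (r - 5)*(r - 2)*(r + 1)*(r - 4)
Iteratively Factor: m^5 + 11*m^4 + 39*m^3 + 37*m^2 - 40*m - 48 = (m - 1)*(m^4 + 12*m^3 + 51*m^2 + 88*m + 48) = (m - 1)*(m + 3)*(m^3 + 9*m^2 + 24*m + 16) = (m - 1)*(m + 3)*(m + 4)*(m^2 + 5*m + 4) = (m - 1)*(m + 3)*(m + 4)^2*(m + 1)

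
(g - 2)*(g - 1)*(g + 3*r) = g^3 + 3*g^2*r - 3*g^2 - 9*g*r + 2*g + 6*r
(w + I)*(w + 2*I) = w^2 + 3*I*w - 2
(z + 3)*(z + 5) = z^2 + 8*z + 15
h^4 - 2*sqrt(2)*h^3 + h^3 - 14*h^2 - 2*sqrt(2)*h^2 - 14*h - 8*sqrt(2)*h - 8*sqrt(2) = (h + 1)*(h - 4*sqrt(2))*(h + sqrt(2))^2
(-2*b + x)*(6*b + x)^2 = -72*b^3 + 12*b^2*x + 10*b*x^2 + x^3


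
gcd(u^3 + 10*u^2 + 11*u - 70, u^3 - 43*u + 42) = u + 7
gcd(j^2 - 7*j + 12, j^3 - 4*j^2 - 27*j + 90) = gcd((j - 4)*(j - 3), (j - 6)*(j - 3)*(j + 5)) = j - 3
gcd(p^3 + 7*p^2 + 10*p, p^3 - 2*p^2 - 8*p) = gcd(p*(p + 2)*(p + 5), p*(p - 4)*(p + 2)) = p^2 + 2*p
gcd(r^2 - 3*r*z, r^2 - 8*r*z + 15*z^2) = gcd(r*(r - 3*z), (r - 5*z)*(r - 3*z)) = -r + 3*z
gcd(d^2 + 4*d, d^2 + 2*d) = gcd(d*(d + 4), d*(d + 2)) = d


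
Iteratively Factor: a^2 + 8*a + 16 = (a + 4)*(a + 4)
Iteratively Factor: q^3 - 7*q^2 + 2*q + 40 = (q - 5)*(q^2 - 2*q - 8) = (q - 5)*(q - 4)*(q + 2)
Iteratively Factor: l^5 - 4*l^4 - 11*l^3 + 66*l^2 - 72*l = (l - 2)*(l^4 - 2*l^3 - 15*l^2 + 36*l) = (l - 3)*(l - 2)*(l^3 + l^2 - 12*l) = (l - 3)*(l - 2)*(l + 4)*(l^2 - 3*l) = (l - 3)^2*(l - 2)*(l + 4)*(l)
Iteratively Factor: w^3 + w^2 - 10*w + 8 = (w + 4)*(w^2 - 3*w + 2) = (w - 2)*(w + 4)*(w - 1)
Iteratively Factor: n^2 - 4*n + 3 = (n - 1)*(n - 3)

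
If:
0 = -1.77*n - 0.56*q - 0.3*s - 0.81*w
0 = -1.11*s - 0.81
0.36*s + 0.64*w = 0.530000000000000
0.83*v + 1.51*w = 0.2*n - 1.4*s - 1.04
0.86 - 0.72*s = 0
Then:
No Solution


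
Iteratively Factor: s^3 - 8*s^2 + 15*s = (s - 5)*(s^2 - 3*s) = (s - 5)*(s - 3)*(s)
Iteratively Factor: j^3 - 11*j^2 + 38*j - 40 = (j - 5)*(j^2 - 6*j + 8) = (j - 5)*(j - 4)*(j - 2)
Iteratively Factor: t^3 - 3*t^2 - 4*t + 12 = (t - 2)*(t^2 - t - 6) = (t - 3)*(t - 2)*(t + 2)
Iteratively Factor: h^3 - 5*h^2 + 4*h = (h)*(h^2 - 5*h + 4) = h*(h - 4)*(h - 1)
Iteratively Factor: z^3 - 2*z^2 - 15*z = (z - 5)*(z^2 + 3*z) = z*(z - 5)*(z + 3)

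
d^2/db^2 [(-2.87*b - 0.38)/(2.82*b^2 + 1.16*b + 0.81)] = (-(2.87*b + 0.38)*(5.64*b + 1.16)*(11.28*b + 2.32) + (48.5604*b + 8.8016)*(2.82*b^2 + 1.16*b + 0.81))/(2.82*b^2 + 1.16*b + 0.81)^3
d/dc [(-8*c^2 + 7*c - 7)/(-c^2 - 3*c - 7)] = (31*c^2 + 98*c - 70)/(c^4 + 6*c^3 + 23*c^2 + 42*c + 49)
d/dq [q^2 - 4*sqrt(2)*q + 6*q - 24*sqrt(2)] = 2*q - 4*sqrt(2) + 6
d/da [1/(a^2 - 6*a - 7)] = 2*(3 - a)/(-a^2 + 6*a + 7)^2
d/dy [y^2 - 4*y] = 2*y - 4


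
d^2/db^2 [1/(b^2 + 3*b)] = 2*(-b*(b + 3) + (2*b + 3)^2)/(b^3*(b + 3)^3)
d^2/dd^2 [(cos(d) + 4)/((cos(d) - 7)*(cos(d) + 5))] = (-18*(1 - cos(d)^2)^2 - cos(d)^5 - 184*cos(d)^3 - 518*cos(d)^2 - 783*cos(d) + 190)/((cos(d) - 7)^3*(cos(d) + 5)^3)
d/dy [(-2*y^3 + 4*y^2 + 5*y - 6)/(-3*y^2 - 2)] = (6*y^4 + 27*y^2 - 52*y - 10)/(9*y^4 + 12*y^2 + 4)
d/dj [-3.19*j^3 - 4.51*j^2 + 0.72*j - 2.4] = -9.57*j^2 - 9.02*j + 0.72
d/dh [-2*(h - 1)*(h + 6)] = -4*h - 10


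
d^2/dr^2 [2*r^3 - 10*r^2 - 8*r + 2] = 12*r - 20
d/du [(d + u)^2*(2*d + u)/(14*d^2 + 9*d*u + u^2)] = (13*d^2 + 14*d*u + u^2)/(49*d^2 + 14*d*u + u^2)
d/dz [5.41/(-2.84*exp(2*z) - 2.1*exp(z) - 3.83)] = (30.7288*exp(z) + 11.361)*exp(z)/(2.84*exp(2*z) + 2.1*exp(z) + 3.83)^2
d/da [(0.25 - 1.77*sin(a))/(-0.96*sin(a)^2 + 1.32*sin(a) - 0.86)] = (-1.6992*sin(a)^2 + 0.48*sin(a) + 1.1922)*cos(a)/(0.9216*sin(a)^4 - 2.5344*sin(a)^3 + 3.3936*sin(a)^2 - 2.2704*sin(a) + 0.7396)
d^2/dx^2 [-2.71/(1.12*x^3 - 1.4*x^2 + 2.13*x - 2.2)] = ((18.2112*x - 7.588)*(1.12*x^3 - 1.4*x^2 + 2.13*x - 2.2) - 2.71*(3.36*x^2 - 2.8*x + 2.13)*(6.72*x^2 - 5.6*x + 4.26))/(1.12*x^3 - 1.4*x^2 + 2.13*x - 2.2)^3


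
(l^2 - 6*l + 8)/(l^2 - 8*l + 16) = (l - 2)/(l - 4)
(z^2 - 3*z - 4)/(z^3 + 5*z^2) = (z^2 - 3*z - 4)/(z^2*(z + 5))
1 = 1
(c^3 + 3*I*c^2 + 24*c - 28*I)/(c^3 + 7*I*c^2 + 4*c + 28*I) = (c - 2*I)/(c + 2*I)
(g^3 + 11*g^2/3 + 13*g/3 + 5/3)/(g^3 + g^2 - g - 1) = (g + 5/3)/(g - 1)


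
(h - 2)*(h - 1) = h^2 - 3*h + 2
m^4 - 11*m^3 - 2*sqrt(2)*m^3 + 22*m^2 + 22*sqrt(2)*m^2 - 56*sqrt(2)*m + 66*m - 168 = (m - 7)*(m - 4)*(m - 3*sqrt(2))*(m + sqrt(2))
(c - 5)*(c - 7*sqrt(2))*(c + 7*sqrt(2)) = c^3 - 5*c^2 - 98*c + 490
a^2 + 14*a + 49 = (a + 7)^2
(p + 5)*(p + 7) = p^2 + 12*p + 35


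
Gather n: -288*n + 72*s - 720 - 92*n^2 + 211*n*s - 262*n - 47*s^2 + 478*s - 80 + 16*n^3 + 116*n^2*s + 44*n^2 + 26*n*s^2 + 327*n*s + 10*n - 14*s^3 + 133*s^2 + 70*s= 16*n^3 + n^2*(116*s - 48) + n*(26*s^2 + 538*s - 540) - 14*s^3 + 86*s^2 + 620*s - 800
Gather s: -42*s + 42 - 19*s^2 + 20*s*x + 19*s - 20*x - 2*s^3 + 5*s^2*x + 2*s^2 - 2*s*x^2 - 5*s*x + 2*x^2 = -2*s^3 + s^2*(5*x - 17) + s*(-2*x^2 + 15*x - 23) + 2*x^2 - 20*x + 42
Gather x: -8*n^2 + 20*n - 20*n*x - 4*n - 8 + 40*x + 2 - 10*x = -8*n^2 + 16*n + x*(30 - 20*n) - 6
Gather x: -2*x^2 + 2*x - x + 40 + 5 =-2*x^2 + x + 45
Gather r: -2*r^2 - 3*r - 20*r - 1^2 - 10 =-2*r^2 - 23*r - 11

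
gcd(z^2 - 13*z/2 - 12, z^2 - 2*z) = 1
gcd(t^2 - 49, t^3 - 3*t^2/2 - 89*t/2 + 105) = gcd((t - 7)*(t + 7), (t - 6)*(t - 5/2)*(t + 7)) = t + 7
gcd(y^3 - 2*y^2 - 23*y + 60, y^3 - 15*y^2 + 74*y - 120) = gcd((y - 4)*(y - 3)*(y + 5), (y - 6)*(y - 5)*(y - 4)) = y - 4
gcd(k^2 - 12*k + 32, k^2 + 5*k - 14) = 1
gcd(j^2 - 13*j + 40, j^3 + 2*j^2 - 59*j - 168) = j - 8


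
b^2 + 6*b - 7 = (b - 1)*(b + 7)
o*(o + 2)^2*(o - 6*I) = o^4 + 4*o^3 - 6*I*o^3 + 4*o^2 - 24*I*o^2 - 24*I*o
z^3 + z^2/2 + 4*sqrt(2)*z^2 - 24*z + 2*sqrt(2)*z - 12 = (z + 1/2)*(z - 2*sqrt(2))*(z + 6*sqrt(2))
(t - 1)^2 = t^2 - 2*t + 1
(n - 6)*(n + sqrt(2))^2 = n^3 - 6*n^2 + 2*sqrt(2)*n^2 - 12*sqrt(2)*n + 2*n - 12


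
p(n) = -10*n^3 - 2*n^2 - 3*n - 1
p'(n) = -30*n^2 - 4*n - 3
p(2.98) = -292.34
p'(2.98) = -281.33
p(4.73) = -1118.17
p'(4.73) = -693.11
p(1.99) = -93.70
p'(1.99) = -129.76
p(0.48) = -4.01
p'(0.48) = -11.83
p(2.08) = -105.88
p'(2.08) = -141.11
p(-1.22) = 17.84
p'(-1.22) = -42.77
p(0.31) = -2.42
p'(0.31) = -7.12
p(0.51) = -4.38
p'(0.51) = -12.84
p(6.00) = -2251.00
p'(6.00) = -1107.00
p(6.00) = -2251.00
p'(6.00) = -1107.00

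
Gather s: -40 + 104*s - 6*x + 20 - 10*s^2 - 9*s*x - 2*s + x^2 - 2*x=-10*s^2 + s*(102 - 9*x) + x^2 - 8*x - 20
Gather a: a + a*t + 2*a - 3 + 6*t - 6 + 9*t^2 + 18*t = a*(t + 3) + 9*t^2 + 24*t - 9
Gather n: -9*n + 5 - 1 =4 - 9*n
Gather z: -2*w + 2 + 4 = 6 - 2*w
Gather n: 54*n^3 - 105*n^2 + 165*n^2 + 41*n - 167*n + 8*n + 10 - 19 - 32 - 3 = 54*n^3 + 60*n^2 - 118*n - 44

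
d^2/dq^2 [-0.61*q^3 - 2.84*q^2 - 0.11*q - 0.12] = -3.66*q - 5.68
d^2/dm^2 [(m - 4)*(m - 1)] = 2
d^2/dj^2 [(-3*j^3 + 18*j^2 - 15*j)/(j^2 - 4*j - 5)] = -12/(j^3 + 3*j^2 + 3*j + 1)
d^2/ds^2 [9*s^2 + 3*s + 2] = 18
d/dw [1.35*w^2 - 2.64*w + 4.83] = 2.7*w - 2.64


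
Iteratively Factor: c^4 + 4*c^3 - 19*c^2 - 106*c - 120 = (c + 3)*(c^3 + c^2 - 22*c - 40) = (c + 2)*(c + 3)*(c^2 - c - 20) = (c - 5)*(c + 2)*(c + 3)*(c + 4)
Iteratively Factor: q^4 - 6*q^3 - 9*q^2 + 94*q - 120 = (q + 4)*(q^3 - 10*q^2 + 31*q - 30) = (q - 2)*(q + 4)*(q^2 - 8*q + 15) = (q - 3)*(q - 2)*(q + 4)*(q - 5)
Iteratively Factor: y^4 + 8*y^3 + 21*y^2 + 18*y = (y)*(y^3 + 8*y^2 + 21*y + 18) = y*(y + 3)*(y^2 + 5*y + 6) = y*(y + 3)^2*(y + 2)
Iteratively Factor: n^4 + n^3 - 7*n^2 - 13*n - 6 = (n + 2)*(n^3 - n^2 - 5*n - 3) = (n - 3)*(n + 2)*(n^2 + 2*n + 1) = (n - 3)*(n + 1)*(n + 2)*(n + 1)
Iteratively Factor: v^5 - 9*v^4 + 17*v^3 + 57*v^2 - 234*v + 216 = (v - 3)*(v^4 - 6*v^3 - v^2 + 54*v - 72) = (v - 3)*(v + 3)*(v^3 - 9*v^2 + 26*v - 24) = (v - 4)*(v - 3)*(v + 3)*(v^2 - 5*v + 6) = (v - 4)*(v - 3)^2*(v + 3)*(v - 2)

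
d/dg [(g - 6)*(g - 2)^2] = (g - 2)*(3*g - 14)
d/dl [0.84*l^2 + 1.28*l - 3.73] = 1.68*l + 1.28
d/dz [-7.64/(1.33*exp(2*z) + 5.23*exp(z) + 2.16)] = (20.3224*exp(z) + 39.9572)*exp(z)/(1.33*exp(2*z) + 5.23*exp(z) + 2.16)^2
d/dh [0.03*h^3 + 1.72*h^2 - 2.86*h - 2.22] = 0.09*h^2 + 3.44*h - 2.86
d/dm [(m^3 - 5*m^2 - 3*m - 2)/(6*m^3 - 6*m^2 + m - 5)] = (24*m^4 + 38*m^3 - 2*m^2 + 26*m + 17)/(36*m^6 - 72*m^5 + 48*m^4 - 72*m^3 + 61*m^2 - 10*m + 25)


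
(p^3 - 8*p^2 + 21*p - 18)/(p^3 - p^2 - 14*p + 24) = (p - 3)/(p + 4)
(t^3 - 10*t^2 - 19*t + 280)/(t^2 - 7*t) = t - 3 - 40/t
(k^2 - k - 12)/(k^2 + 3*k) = (k - 4)/k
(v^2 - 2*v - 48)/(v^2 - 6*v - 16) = (v + 6)/(v + 2)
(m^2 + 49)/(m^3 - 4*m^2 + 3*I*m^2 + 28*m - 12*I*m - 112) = (m - 7*I)/(m^2 - 4*m*(1 + I) + 16*I)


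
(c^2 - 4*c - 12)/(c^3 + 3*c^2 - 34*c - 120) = (c + 2)/(c^2 + 9*c + 20)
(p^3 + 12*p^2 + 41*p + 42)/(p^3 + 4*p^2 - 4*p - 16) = (p^2 + 10*p + 21)/(p^2 + 2*p - 8)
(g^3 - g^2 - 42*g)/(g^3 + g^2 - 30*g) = (g - 7)/(g - 5)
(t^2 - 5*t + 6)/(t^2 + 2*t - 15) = (t - 2)/(t + 5)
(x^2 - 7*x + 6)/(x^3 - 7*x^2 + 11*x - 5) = (x - 6)/(x^2 - 6*x + 5)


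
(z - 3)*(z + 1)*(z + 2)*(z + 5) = z^4 + 5*z^3 - 7*z^2 - 41*z - 30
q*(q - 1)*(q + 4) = q^3 + 3*q^2 - 4*q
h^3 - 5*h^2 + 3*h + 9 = (h - 3)^2*(h + 1)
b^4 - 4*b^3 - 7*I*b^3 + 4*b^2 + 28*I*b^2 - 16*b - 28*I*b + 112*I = (b - 4)*(b - 7*I)*(b - 2*I)*(b + 2*I)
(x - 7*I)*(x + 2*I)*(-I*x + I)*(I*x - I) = x^4 - 2*x^3 - 5*I*x^3 + 15*x^2 + 10*I*x^2 - 28*x - 5*I*x + 14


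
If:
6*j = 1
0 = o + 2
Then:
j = 1/6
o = -2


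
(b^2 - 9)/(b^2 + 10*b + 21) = (b - 3)/(b + 7)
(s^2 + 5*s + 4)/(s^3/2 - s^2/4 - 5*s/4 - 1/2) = 4*(s + 4)/(2*s^2 - 3*s - 2)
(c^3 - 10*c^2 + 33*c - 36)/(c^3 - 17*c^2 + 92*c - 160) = (c^2 - 6*c + 9)/(c^2 - 13*c + 40)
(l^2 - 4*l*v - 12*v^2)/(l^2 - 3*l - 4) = (-l^2 + 4*l*v + 12*v^2)/(-l^2 + 3*l + 4)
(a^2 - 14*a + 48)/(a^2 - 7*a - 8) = (a - 6)/(a + 1)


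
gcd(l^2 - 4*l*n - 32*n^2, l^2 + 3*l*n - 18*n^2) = 1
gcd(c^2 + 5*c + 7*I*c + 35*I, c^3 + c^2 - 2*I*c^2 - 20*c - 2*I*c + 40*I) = c + 5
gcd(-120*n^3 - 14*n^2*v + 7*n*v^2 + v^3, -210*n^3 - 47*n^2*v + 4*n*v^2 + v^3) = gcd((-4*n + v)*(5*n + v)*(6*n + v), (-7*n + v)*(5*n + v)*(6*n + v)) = 30*n^2 + 11*n*v + v^2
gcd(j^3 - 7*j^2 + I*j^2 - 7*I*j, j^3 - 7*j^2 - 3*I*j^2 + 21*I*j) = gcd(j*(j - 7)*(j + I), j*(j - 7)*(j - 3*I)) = j^2 - 7*j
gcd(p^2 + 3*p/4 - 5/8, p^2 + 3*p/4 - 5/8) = p^2 + 3*p/4 - 5/8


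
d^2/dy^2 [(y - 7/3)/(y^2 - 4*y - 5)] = 2*((19 - 9*y)*(-y^2 + 4*y + 5) - 4*(y - 2)^2*(3*y - 7))/(3*(-y^2 + 4*y + 5)^3)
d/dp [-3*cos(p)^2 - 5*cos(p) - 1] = (6*cos(p) + 5)*sin(p)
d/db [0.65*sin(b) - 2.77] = 0.65*cos(b)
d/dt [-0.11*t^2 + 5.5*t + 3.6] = 5.5 - 0.22*t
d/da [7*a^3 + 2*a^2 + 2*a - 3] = 21*a^2 + 4*a + 2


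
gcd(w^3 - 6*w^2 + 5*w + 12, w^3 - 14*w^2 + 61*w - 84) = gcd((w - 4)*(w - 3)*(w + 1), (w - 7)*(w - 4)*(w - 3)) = w^2 - 7*w + 12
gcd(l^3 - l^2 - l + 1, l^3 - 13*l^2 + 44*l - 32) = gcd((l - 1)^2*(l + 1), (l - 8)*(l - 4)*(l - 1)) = l - 1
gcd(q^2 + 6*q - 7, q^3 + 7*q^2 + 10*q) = 1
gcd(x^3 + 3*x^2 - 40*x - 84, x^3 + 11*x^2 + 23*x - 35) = x + 7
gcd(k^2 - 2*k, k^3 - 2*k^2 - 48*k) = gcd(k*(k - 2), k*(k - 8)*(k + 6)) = k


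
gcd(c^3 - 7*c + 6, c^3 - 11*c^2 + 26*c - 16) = c^2 - 3*c + 2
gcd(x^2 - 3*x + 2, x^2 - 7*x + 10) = x - 2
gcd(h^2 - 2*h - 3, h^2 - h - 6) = h - 3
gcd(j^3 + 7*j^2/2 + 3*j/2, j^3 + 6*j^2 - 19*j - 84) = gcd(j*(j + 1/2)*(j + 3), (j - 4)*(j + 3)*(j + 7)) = j + 3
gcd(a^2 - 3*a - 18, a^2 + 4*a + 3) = a + 3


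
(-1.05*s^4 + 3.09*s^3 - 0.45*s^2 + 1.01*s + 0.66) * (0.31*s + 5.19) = -0.3255*s^5 - 4.4916*s^4 + 15.8976*s^3 - 2.0224*s^2 + 5.4465*s + 3.4254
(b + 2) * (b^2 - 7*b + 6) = b^3 - 5*b^2 - 8*b + 12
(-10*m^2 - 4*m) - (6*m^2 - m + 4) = -16*m^2 - 3*m - 4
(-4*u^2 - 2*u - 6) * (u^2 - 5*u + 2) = -4*u^4 + 18*u^3 - 4*u^2 + 26*u - 12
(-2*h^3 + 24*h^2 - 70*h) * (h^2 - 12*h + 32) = -2*h^5 + 48*h^4 - 422*h^3 + 1608*h^2 - 2240*h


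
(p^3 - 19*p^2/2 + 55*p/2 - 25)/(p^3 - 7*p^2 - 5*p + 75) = (p^2 - 9*p/2 + 5)/(p^2 - 2*p - 15)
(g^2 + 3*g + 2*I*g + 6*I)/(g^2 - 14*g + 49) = (g^2 + g*(3 + 2*I) + 6*I)/(g^2 - 14*g + 49)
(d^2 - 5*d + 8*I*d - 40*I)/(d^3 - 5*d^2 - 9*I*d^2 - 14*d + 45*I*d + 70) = (d + 8*I)/(d^2 - 9*I*d - 14)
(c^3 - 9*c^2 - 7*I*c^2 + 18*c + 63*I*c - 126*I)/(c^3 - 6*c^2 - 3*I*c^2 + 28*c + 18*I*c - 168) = (c - 3)/(c + 4*I)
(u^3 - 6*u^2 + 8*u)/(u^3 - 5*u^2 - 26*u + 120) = u*(u - 2)/(u^2 - u - 30)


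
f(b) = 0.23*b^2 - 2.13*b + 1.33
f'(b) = 0.46*b - 2.13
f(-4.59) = 15.95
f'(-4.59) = -4.24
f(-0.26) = 1.90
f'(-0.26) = -2.25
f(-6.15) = 23.13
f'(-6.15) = -4.96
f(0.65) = 0.04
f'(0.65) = -1.83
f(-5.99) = 22.34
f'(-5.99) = -4.89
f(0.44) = 0.44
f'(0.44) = -1.93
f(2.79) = -2.82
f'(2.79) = -0.85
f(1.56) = -1.43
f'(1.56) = -1.41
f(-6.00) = 22.39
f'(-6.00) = -4.89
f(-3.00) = 9.79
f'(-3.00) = -3.51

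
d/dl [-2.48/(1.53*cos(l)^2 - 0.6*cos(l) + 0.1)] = (1.488 - 7.5888*cos(l))*sin(l)/(1.53*cos(l)^2 - 0.6*cos(l) + 0.1)^2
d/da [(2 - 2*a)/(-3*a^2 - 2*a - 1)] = 6*(-a^2 + 2*a + 1)/(9*a^4 + 12*a^3 + 10*a^2 + 4*a + 1)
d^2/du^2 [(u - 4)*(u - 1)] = 2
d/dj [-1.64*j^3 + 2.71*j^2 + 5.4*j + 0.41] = -4.92*j^2 + 5.42*j + 5.4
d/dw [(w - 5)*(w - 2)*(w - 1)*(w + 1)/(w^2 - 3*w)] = 2*(w^5 - 8*w^4 + 21*w^3 - 17*w^2 + 10*w - 15)/(w^2*(w^2 - 6*w + 9))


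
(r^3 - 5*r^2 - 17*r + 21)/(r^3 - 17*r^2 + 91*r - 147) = (r^2 + 2*r - 3)/(r^2 - 10*r + 21)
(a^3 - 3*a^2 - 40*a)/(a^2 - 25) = a*(a - 8)/(a - 5)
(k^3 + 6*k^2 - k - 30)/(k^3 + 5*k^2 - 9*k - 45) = (k - 2)/(k - 3)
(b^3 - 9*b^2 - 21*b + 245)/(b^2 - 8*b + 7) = (b^2 - 2*b - 35)/(b - 1)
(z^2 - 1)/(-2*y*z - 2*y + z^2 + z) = (1 - z)/(2*y - z)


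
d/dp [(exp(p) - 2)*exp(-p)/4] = exp(-p)/2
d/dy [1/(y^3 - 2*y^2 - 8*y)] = (-3*y^2 + 4*y + 8)/(y^2*(-y^2 + 2*y + 8)^2)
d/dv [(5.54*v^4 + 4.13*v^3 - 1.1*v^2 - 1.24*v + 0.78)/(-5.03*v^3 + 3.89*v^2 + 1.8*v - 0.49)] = (-27.8662*v^6 + 43.1012*v^5 + 40.4487*v^4 - 8.46479999999999*v^3 + 8.5427*v^2 - 4.9904*v - 0.7964)/(25.3009*v^6 - 39.1334*v^5 - 2.9759*v^4 + 18.9334*v^3 - 0.5722*v^2 - 1.764*v + 0.2401)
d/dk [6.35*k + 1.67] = 6.35000000000000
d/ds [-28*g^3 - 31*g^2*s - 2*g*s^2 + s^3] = -31*g^2 - 4*g*s + 3*s^2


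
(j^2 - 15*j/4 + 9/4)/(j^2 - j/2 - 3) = (-4*j^2 + 15*j - 9)/(2*(-2*j^2 + j + 6))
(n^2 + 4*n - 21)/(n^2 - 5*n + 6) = (n + 7)/(n - 2)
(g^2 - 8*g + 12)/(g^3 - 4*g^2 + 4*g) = (g - 6)/(g*(g - 2))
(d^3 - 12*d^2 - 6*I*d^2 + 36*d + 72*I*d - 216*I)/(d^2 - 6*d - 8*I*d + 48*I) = (d^2 - 6*d*(1 + I) + 36*I)/(d - 8*I)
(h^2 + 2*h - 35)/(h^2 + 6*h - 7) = (h - 5)/(h - 1)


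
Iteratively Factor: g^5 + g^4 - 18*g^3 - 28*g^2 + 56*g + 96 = (g - 2)*(g^4 + 3*g^3 - 12*g^2 - 52*g - 48) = (g - 4)*(g - 2)*(g^3 + 7*g^2 + 16*g + 12) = (g - 4)*(g - 2)*(g + 2)*(g^2 + 5*g + 6) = (g - 4)*(g - 2)*(g + 2)*(g + 3)*(g + 2)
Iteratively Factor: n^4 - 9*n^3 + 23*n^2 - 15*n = (n - 3)*(n^3 - 6*n^2 + 5*n) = (n - 5)*(n - 3)*(n^2 - n) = n*(n - 5)*(n - 3)*(n - 1)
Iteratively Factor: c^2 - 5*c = (c)*(c - 5)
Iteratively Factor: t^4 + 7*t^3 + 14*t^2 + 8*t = (t + 4)*(t^3 + 3*t^2 + 2*t) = (t + 1)*(t + 4)*(t^2 + 2*t) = (t + 1)*(t + 2)*(t + 4)*(t)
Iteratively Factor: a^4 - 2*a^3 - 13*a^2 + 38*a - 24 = (a + 4)*(a^3 - 6*a^2 + 11*a - 6) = (a - 1)*(a + 4)*(a^2 - 5*a + 6) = (a - 3)*(a - 1)*(a + 4)*(a - 2)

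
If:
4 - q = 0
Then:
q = 4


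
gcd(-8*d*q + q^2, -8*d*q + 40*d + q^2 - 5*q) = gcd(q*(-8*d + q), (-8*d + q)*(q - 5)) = -8*d + q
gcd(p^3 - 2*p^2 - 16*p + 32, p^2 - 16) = p^2 - 16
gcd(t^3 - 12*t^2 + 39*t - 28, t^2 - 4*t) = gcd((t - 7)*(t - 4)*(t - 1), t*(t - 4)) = t - 4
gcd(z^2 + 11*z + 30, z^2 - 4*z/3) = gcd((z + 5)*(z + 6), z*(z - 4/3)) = 1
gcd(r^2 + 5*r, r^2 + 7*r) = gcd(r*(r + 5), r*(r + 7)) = r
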